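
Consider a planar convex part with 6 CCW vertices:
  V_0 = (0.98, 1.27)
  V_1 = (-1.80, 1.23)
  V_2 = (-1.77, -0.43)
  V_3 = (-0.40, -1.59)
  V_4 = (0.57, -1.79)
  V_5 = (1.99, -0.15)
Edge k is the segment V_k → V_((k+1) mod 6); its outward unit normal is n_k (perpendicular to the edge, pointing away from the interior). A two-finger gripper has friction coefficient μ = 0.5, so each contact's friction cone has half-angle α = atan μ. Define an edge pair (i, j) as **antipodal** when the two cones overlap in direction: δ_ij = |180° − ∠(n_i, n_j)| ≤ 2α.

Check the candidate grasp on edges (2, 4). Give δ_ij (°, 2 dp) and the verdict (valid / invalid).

α = atan 0.5 = 26.57°;  2α = 53.13°
edge 2: e_2 = (+1.37, -1.16);  n_2 = (-0.6462, -0.7632)
edge 4: e_4 = (+1.42, +1.64);  n_4 = (+0.7560, -0.6546)
∠(n_2, n_4) = 89.37°
δ = |180° − 89.37°| = 90.63°
90.63° > 2α = 53.13°  →  invalid

δ = 90.63°, invalid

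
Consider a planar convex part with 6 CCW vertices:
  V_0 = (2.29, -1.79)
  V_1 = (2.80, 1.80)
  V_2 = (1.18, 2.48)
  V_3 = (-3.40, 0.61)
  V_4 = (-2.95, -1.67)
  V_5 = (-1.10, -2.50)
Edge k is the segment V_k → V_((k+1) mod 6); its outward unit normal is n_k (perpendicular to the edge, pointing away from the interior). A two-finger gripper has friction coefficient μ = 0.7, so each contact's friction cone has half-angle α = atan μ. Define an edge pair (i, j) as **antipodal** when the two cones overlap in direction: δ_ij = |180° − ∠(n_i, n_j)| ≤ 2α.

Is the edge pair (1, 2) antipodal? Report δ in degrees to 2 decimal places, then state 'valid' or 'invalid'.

δ = 135.02°, invalid

α = atan 0.7 = 34.99°;  2α = 69.98°
edge 1: e_1 = (-1.62, +0.68);  n_1 = (+0.3870, +0.9221)
edge 2: e_2 = (-4.58, -1.87);  n_2 = (-0.3780, +0.9258)
∠(n_1, n_2) = 44.98°
δ = |180° − 44.98°| = 135.02°
135.02° > 2α = 69.98°  →  invalid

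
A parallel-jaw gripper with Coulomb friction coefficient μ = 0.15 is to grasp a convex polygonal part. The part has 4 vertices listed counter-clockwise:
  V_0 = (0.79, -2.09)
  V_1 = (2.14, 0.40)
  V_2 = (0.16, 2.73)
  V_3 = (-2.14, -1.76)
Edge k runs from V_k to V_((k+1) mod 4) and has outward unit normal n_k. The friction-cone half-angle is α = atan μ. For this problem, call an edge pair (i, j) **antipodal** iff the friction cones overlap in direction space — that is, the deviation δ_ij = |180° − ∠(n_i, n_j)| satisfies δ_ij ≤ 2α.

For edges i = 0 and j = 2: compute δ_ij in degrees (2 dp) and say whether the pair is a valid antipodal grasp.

δ = 1.34°, valid

α = atan 0.15 = 8.53°;  2α = 17.06°
edge 0: e_0 = (+1.35, +2.49);  n_0 = (+0.8791, -0.4766)
edge 2: e_2 = (-2.30, -4.49);  n_2 = (-0.8900, +0.4559)
∠(n_0, n_2) = 178.66°
δ = |180° − 178.66°| = 1.34°
1.34° ≤ 2α = 17.06°  →  valid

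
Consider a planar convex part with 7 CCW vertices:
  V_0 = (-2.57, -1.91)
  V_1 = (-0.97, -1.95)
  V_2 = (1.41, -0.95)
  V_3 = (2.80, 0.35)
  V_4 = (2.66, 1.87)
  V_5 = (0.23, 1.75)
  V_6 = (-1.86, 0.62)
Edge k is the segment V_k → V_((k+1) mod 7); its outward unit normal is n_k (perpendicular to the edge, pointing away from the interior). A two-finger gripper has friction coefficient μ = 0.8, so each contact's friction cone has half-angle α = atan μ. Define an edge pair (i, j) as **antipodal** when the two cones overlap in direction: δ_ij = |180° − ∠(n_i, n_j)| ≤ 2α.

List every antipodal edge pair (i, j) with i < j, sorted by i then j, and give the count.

α = atan 0.8 = 38.66°;  2α = 77.32°
n_0 = (-0.0250, -0.9997)
n_1 = (+0.3874, -0.9219)
n_2 = (+0.6831, -0.7304)
n_3 = (+0.9958, +0.0917)
n_4 = (-0.0493, +0.9988)
n_5 = (-0.4756, +0.8797)
n_6 = (-0.9628, +0.2702)
  (0,1): δ = 155.78°  ·
  (0,2): δ = 135.48°  ·
  (0,3): δ = 83.31°  ·
  (0,4): δ = 4.26°  ✓
  (0,5): δ = 29.83°  ✓
  (0,6): δ = 75.76°  ✓
  (1,2): δ = 159.71°  ·
  (1,3): δ = 107.53°  ·
  (1,4): δ = 19.96°  ✓
  (1,5): δ = 5.61°  ✓
  (1,6): δ = 51.53°  ✓
  (2,3): δ = 127.82°  ·
  (2,4): δ = 40.26°  ✓
  (2,5): δ = 14.69°  ✓
  (2,6): δ = 31.24°  ✓
  (3,4): δ = 92.44°  ·
  (3,5): δ = 66.86°  ✓
  (3,6): δ = 20.94°  ✓
  (4,5): δ = 154.43°  ·
  (4,6): δ = 108.50°  ·
  (5,6): δ = 134.07°  ·
antipodal pairs: 11

count = 11; pairs: (0,4), (0,5), (0,6), (1,4), (1,5), (1,6), (2,4), (2,5), (2,6), (3,5), (3,6)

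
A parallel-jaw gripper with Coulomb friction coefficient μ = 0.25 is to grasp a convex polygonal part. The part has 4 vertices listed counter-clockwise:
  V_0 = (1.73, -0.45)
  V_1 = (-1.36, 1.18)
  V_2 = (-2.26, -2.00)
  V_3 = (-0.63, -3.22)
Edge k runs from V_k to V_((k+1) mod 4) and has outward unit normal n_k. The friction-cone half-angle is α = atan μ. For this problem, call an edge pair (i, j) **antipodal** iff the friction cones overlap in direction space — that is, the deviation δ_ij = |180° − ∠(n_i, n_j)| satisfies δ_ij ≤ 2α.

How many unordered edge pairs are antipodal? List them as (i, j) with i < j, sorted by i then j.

α = atan 0.25 = 14.04°;  2α = 28.07°
n_0 = (+0.4666, +0.8845)
n_1 = (-0.9622, +0.2723)
n_2 = (-0.5992, -0.8006)
n_3 = (+0.7612, -0.6485)
  (0,1): δ = 77.99°  ·
  (0,2): δ = 9.00°  ✓
  (0,3): δ = 77.38°  ·
  (1,2): δ = 111.01°  ·
  (1,3): δ = 24.63°  ✓
  (2,3): δ = 93.62°  ·
antipodal pairs: 2

count = 2; pairs: (0,2), (1,3)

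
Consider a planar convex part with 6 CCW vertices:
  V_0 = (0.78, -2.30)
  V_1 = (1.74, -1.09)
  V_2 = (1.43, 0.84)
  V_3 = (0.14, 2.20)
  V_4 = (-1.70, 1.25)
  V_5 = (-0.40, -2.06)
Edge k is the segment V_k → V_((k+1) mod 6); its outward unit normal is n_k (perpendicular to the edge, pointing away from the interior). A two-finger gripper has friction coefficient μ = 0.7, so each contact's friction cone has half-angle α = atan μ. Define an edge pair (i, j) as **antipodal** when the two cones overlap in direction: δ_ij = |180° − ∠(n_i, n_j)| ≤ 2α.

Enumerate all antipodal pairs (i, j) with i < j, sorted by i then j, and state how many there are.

α = atan 0.7 = 34.99°;  2α = 69.98°
n_0 = (+0.7834, -0.6215)
n_1 = (+0.9873, +0.1586)
n_2 = (+0.7255, +0.6882)
n_3 = (-0.4588, +0.8886)
n_4 = (-0.9308, -0.3656)
n_5 = (-0.1993, -0.9799)
  (0,1): δ = 132.45°  ·
  (0,2): δ = 98.09°  ·
  (0,3): δ = 24.26°  ✓
  (0,4): δ = 59.87°  ✓
  (0,5): δ = 116.93°  ·
  (1,2): δ = 145.64°  ·
  (1,3): δ = 71.82°  ·
  (1,4): δ = 12.32°  ✓
  (1,5): δ = 69.38°  ✓
  (2,3): δ = 106.18°  ·
  (2,4): δ = 22.04°  ✓
  (2,5): δ = 35.02°  ✓
  (3,4): δ = 95.87°  ·
  (3,5): δ = 38.80°  ✓
  (4,5): δ = 122.94°  ·
antipodal pairs: 7

count = 7; pairs: (0,3), (0,4), (1,4), (1,5), (2,4), (2,5), (3,5)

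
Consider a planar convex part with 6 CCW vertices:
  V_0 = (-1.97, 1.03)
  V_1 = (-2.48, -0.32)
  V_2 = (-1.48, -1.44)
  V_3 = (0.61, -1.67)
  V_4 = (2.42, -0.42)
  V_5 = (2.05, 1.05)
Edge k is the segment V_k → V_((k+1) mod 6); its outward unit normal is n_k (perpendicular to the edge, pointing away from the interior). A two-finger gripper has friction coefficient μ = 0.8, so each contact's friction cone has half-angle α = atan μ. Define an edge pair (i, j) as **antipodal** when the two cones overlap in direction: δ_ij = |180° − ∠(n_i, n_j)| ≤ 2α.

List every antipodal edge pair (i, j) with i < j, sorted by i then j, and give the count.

count = 8; pairs: (0,2), (0,3), (0,4), (1,4), (1,5), (2,4), (2,5), (3,5)

α = atan 0.8 = 38.66°;  2α = 77.32°
n_0 = (-0.9355, +0.3534)
n_1 = (-0.7459, -0.6660)
n_2 = (-0.1094, -0.9940)
n_3 = (+0.5683, -0.8228)
n_4 = (+0.9698, +0.2441)
n_5 = (-0.0050, +1.0000)
  (0,1): δ = 117.54°  ·
  (0,2): δ = 75.58°  ✓
  (0,3): δ = 34.68°  ✓
  (0,4): δ = 34.82°  ✓
  (0,5): δ = 110.98°  ·
  (1,2): δ = 138.04°  ·
  (1,3): δ = 97.13°  ·
  (1,4): δ = 27.63°  ✓
  (1,5): δ = 48.52°  ✓
  (2,3): δ = 139.09°  ·
  (2,4): δ = 69.59°  ✓
  (2,5): δ = 6.57°  ✓
  (3,4): δ = 110.50°  ·
  (3,5): δ = 34.34°  ✓
  (4,5): δ = 103.84°  ·
antipodal pairs: 8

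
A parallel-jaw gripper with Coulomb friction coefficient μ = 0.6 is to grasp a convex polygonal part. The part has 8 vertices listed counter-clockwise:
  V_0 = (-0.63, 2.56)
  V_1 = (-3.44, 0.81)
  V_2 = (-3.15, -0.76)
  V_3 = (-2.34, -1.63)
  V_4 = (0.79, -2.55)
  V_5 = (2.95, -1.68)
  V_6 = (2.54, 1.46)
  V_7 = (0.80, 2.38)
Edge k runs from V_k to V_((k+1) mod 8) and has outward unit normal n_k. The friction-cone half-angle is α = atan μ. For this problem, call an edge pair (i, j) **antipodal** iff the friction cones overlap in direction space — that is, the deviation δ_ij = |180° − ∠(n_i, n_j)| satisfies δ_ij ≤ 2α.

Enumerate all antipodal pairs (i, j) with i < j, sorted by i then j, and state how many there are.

α = atan 0.6 = 30.96°;  2α = 61.93°
n_0 = (-0.5286, +0.8488)
n_1 = (-0.9834, -0.1816)
n_2 = (-0.7319, -0.6814)
n_3 = (-0.2820, -0.9594)
n_4 = (+0.3736, -0.9276)
n_5 = (+0.9916, +0.1295)
n_6 = (+0.4674, +0.8840)
n_7 = (+0.1249, +0.9922)
  (0,1): δ = 111.45°  ·
  (0,2): δ = 78.96°  ·
  (0,3): δ = 48.29°  ✓
  (0,4): δ = 9.98°  ✓
  (0,5): δ = 65.53°  ·
  (0,6): δ = 120.22°  ·
  (0,7): δ = 140.91°  ·
  (1,2): δ = 147.51°  ·
  (1,3): δ = 116.84°  ·
  (1,4): δ = 78.53°  ·
  (1,5): δ = 3.03°  ✓
  (1,6): δ = 51.67°  ✓
  (1,7): δ = 72.36°  ·
  (2,3): δ = 149.33°  ·
  (2,4): δ = 111.02°  ·
  (2,5): δ = 35.52°  ✓
  (2,6): δ = 19.18°  ✓
  (2,7): δ = 39.87°  ✓
  (3,4): δ = 141.68°  ·
  (3,5): δ = 66.18°  ·
  (3,6): δ = 11.49°  ✓
  (3,7): δ = 9.21°  ✓
  (4,5): δ = 104.50°  ·
  (4,6): δ = 49.81°  ✓
  (4,7): δ = 29.11°  ✓
  (5,6): δ = 125.31°  ·
  (5,7): δ = 104.61°  ·
  (6,7): δ = 159.31°  ·
antipodal pairs: 11

count = 11; pairs: (0,3), (0,4), (1,5), (1,6), (2,5), (2,6), (2,7), (3,6), (3,7), (4,6), (4,7)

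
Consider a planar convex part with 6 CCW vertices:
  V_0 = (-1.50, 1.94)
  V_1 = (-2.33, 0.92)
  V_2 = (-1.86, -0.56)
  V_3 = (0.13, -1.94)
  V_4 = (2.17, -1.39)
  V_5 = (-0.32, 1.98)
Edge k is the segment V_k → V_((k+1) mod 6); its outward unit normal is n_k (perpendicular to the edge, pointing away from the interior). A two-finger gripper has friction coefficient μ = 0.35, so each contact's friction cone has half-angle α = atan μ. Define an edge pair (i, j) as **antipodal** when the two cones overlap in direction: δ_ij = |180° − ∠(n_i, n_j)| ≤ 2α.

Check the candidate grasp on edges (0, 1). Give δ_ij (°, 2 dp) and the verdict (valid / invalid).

δ = 123.25°, invalid

α = atan 0.35 = 19.29°;  2α = 38.58°
edge 0: e_0 = (-0.83, -1.02);  n_0 = (-0.7756, +0.6312)
edge 1: e_1 = (+0.47, -1.48);  n_1 = (-0.9531, -0.3027)
∠(n_0, n_1) = 56.75°
δ = |180° − 56.75°| = 123.25°
123.25° > 2α = 38.58°  →  invalid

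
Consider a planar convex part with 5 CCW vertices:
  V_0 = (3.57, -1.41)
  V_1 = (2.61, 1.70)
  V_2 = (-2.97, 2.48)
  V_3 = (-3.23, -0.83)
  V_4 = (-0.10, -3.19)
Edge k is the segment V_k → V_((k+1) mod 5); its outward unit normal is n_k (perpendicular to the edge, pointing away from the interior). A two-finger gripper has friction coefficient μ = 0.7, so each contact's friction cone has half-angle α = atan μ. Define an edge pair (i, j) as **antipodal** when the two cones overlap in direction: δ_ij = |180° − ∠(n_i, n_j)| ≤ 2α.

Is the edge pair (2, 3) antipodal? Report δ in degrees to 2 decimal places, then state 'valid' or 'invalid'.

α = atan 0.7 = 34.99°;  2α = 69.98°
edge 2: e_2 = (-0.26, -3.31);  n_2 = (-0.9969, +0.0783)
edge 3: e_3 = (+3.13, -2.36);  n_3 = (-0.6020, -0.7985)
∠(n_2, n_3) = 57.48°
δ = |180° − 57.48°| = 122.52°
122.52° > 2α = 69.98°  →  invalid

δ = 122.52°, invalid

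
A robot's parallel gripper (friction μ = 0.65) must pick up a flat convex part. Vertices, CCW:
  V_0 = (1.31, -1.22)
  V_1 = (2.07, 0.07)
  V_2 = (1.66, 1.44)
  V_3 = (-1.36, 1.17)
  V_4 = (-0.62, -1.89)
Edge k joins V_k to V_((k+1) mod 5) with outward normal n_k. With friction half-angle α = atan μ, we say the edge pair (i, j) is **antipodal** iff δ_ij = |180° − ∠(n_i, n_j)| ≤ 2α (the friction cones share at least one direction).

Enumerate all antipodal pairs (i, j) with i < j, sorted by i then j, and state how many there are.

count = 4; pairs: (0,2), (0,3), (1,3), (2,4)

α = atan 0.65 = 33.02°;  2α = 66.05°
n_0 = (+0.8616, -0.5076)
n_1 = (+0.9580, +0.2867)
n_2 = (-0.0890, +0.9960)
n_3 = (-0.9720, -0.2351)
n_4 = (+0.3280, -0.9447)
  (0,1): δ = 132.83°  ·
  (0,2): δ = 54.39°  ✓
  (0,3): δ = 44.10°  ✓
  (0,4): δ = 139.65°  ·
  (1,2): δ = 101.55°  ·
  (1,3): δ = 3.07°  ✓
  (1,4): δ = 92.48°  ·
  (2,3): δ = 81.51°  ·
  (2,4): δ = 14.04°  ✓
  (3,4): δ = 84.45°  ·
antipodal pairs: 4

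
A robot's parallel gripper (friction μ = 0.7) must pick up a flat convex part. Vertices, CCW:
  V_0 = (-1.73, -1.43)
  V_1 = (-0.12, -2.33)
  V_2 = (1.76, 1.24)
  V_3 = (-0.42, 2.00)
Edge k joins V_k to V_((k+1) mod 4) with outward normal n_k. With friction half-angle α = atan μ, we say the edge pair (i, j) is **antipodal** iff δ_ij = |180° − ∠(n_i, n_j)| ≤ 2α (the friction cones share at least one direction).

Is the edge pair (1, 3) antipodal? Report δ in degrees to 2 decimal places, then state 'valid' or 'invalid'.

δ = 6.87°, valid

α = atan 0.7 = 34.99°;  2α = 69.98°
edge 1: e_1 = (+1.88, +3.57);  n_1 = (+0.8848, -0.4660)
edge 3: e_3 = (-1.31, -3.43);  n_3 = (-0.9342, +0.3568)
∠(n_1, n_3) = 173.13°
δ = |180° − 173.13°| = 6.87°
6.87° ≤ 2α = 69.98°  →  valid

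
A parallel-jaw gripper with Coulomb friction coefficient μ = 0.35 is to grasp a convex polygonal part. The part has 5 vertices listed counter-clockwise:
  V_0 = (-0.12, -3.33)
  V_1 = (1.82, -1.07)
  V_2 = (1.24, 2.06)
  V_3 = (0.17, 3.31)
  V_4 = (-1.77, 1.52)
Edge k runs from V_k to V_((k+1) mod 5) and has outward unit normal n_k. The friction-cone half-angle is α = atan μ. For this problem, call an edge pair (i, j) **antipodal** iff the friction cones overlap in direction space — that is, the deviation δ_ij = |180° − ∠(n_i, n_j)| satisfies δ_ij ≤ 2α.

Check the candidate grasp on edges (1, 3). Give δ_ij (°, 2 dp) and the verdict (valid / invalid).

α = atan 0.35 = 19.29°;  2α = 38.58°
edge 1: e_1 = (-0.58, +3.13);  n_1 = (+0.9833, +0.1822)
edge 3: e_3 = (-1.94, -1.79);  n_3 = (-0.6781, +0.7349)
∠(n_1, n_3) = 122.20°
δ = |180° − 122.20°| = 57.80°
57.80° > 2α = 38.58°  →  invalid

δ = 57.80°, invalid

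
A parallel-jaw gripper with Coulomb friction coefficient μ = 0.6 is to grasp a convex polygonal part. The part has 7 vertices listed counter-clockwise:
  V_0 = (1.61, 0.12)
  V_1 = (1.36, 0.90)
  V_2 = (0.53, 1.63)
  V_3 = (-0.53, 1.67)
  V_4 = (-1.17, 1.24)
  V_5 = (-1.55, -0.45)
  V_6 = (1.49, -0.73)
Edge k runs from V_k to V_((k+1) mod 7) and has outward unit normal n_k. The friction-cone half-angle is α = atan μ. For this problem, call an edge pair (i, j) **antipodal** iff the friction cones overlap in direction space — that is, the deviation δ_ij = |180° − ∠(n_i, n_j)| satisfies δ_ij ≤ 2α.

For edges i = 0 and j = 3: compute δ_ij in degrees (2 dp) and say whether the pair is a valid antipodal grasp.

δ = 73.88°, invalid

α = atan 0.6 = 30.96°;  2α = 61.93°
edge 0: e_0 = (-0.25, +0.78);  n_0 = (+0.9523, +0.3052)
edge 3: e_3 = (-0.64, -0.43);  n_3 = (-0.5577, +0.8300)
∠(n_0, n_3) = 106.12°
δ = |180° − 106.12°| = 73.88°
73.88° > 2α = 61.93°  →  invalid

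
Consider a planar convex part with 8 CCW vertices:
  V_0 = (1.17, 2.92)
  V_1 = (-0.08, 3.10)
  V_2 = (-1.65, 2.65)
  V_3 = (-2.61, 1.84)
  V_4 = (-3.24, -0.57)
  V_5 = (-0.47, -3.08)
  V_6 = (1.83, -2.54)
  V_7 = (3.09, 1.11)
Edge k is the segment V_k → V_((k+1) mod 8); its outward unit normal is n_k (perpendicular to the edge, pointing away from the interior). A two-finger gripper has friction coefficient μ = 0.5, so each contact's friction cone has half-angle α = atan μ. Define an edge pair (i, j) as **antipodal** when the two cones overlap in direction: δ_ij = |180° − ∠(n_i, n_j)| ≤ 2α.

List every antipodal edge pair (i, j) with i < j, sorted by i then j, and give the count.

count = 7; pairs: (0,4), (0,5), (1,5), (2,5), (2,6), (3,6), (4,7)

α = atan 0.5 = 26.57°;  2α = 53.13°
n_0 = (+0.1425, +0.9898)
n_1 = (-0.2755, +0.9613)
n_2 = (-0.6449, +0.7643)
n_3 = (-0.9675, +0.2529)
n_4 = (-0.6715, -0.7410)
n_5 = (+0.2286, -0.9735)
n_6 = (+0.9453, -0.3263)
n_7 = (+0.6860, +0.7276)
  (0,1): δ = 155.81°  ·
  (0,2): δ = 131.65°  ·
  (0,3): δ = 96.46°  ·
  (0,4): δ = 33.99°  ✓
  (0,5): δ = 21.41°  ✓
  (0,6): δ = 79.15°  ·
  (0,7): δ = 144.88°  ·
  (1,2): δ = 155.84°  ·
  (1,3): δ = 120.64°  ·
  (1,4): δ = 58.17°  ·
  (1,5): δ = 2.78°  ✓
  (1,6): δ = 54.96°  ·
  (1,7): δ = 120.70°  ·
  (2,3): δ = 144.81°  ·
  (2,4): δ = 82.34°  ·
  (2,5): δ = 26.94°  ✓
  (2,6): δ = 30.80°  ✓
  (2,7): δ = 96.53°  ·
  (3,4): δ = 117.53°  ·
  (3,5): δ = 62.14°  ·
  (3,6): δ = 4.40°  ✓
  (3,7): δ = 61.34°  ·
  (4,5): δ = 124.61°  ·
  (4,6): δ = 66.86°  ·
  (4,7): δ = 1.13°  ✓
  (5,6): δ = 122.26°  ·
  (5,7): δ = 56.52°  ·
  (6,7): δ = 114.27°  ·
antipodal pairs: 7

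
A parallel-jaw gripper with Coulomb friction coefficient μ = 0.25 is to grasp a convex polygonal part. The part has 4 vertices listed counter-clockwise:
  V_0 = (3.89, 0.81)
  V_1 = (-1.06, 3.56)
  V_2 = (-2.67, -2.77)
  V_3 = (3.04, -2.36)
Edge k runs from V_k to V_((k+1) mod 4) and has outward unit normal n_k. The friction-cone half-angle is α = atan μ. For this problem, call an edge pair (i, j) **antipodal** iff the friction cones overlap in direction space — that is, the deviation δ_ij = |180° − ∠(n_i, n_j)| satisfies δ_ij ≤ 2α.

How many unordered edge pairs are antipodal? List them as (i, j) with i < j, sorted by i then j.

α = atan 0.25 = 14.04°;  2α = 28.07°
n_0 = (+0.4856, +0.8742)
n_1 = (-0.9691, +0.2465)
n_2 = (+0.0716, -0.9974)
n_3 = (+0.9659, -0.2590)
  (0,1): δ = 75.22°  ·
  (0,2): δ = 33.16°  ·
  (0,3): δ = 104.04°  ·
  (1,2): δ = 71.62°  ·
  (1,3): δ = 0.74°  ✓
  (2,3): δ = 109.12°  ·
antipodal pairs: 1

count = 1; pairs: (1,3)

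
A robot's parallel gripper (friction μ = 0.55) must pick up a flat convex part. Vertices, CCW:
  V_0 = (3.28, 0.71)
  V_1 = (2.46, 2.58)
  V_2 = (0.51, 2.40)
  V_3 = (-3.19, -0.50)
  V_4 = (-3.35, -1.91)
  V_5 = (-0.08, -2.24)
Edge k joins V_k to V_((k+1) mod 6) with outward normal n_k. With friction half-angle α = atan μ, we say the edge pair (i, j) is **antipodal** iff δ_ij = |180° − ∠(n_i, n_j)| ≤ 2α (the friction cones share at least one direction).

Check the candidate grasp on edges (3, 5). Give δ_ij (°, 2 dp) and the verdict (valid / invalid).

α = atan 0.55 = 28.81°;  2α = 57.62°
edge 3: e_3 = (-0.16, -1.41);  n_3 = (-0.9936, +0.1128)
edge 5: e_5 = (+3.36, +2.95);  n_5 = (+0.6598, -0.7515)
∠(n_3, n_5) = 137.76°
δ = |180° − 137.76°| = 42.24°
42.24° ≤ 2α = 57.62°  →  valid

δ = 42.24°, valid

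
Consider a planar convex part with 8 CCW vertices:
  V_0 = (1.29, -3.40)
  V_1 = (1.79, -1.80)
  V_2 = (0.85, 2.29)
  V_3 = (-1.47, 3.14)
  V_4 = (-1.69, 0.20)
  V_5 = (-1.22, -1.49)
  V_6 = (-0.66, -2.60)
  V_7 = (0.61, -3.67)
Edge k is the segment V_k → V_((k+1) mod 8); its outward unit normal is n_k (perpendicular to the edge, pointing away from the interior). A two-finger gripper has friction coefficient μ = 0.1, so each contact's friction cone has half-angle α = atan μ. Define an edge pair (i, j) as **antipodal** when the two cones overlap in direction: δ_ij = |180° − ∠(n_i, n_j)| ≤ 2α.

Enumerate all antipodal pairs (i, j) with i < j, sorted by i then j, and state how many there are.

α = atan 0.1 = 5.71°;  2α = 11.42°
n_0 = (+0.9545, -0.2983)
n_1 = (+0.9746, +0.2240)
n_2 = (+0.3440, +0.9390)
n_3 = (-0.9972, +0.0746)
n_4 = (-0.9634, -0.2679)
n_5 = (-0.8928, -0.4504)
n_6 = (-0.6443, -0.7648)
n_7 = (+0.3690, -0.9294)
  (0,1): δ = 149.70°  ·
  (0,2): δ = 92.77°  ·
  (0,3): δ = 13.07°  ·
  (0,4): δ = 32.90°  ·
  (0,5): δ = 44.13°  ·
  (0,6): δ = 67.24°  ·
  (0,7): δ = 129.01°  ·
  (1,2): δ = 123.07°  ·
  (1,3): δ = 17.22°  ·
  (1,4): δ = 2.60°  ✓
  (1,5): δ = 13.83°  ·
  (1,6): δ = 36.94°  ·
  (1,7): δ = 98.71°  ·
  (2,3): δ = 74.16°  ·
  (2,4): δ = 54.34°  ·
  (2,5): δ = 43.11°  ·
  (2,6): δ = 19.99°  ·
  (2,7): δ = 41.78°  ·
  (3,4): δ = 160.18°  ·
  (3,5): δ = 148.95°  ·
  (3,6): δ = 125.84°  ·
  (3,7): δ = 64.06°  ·
  (4,5): δ = 168.77°  ·
  (4,6): δ = 145.66°  ·
  (4,7): δ = 83.89°  ·
  (5,6): δ = 156.89°  ·
  (5,7): δ = 95.12°  ·
  (6,7): δ = 118.23°  ·
antipodal pairs: 1

count = 1; pairs: (1,4)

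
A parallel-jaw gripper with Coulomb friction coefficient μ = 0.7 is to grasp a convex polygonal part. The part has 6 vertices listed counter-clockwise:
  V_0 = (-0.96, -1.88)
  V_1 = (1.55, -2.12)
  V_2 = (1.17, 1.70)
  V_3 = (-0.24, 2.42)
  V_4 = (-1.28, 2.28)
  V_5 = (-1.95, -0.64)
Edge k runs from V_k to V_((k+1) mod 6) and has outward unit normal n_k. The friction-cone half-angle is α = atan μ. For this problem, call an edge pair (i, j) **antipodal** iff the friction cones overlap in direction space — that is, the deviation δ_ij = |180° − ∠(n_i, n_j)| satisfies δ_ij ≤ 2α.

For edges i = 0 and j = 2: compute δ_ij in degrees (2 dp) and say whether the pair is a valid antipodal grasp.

δ = 21.59°, valid

α = atan 0.7 = 34.99°;  2α = 69.98°
edge 0: e_0 = (+2.51, -0.24);  n_0 = (-0.0952, -0.9955)
edge 2: e_2 = (-1.41, +0.72);  n_2 = (+0.4548, +0.8906)
∠(n_0, n_2) = 158.41°
δ = |180° − 158.41°| = 21.59°
21.59° ≤ 2α = 69.98°  →  valid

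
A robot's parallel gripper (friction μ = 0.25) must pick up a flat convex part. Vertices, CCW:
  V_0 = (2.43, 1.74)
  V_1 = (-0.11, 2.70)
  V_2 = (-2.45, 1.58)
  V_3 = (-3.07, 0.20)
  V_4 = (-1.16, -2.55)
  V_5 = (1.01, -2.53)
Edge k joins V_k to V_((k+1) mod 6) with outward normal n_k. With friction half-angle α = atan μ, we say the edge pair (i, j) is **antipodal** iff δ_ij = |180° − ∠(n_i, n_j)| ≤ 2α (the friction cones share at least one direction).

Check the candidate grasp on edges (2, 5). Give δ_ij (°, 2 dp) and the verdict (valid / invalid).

α = atan 0.25 = 14.04°;  2α = 28.07°
edge 2: e_2 = (-0.62, -1.38);  n_2 = (-0.9122, +0.4098)
edge 5: e_5 = (+1.42, +4.27);  n_5 = (+0.9489, -0.3156)
∠(n_2, n_5) = 174.20°
δ = |180° − 174.20°| = 5.80°
5.80° ≤ 2α = 28.07°  →  valid

δ = 5.80°, valid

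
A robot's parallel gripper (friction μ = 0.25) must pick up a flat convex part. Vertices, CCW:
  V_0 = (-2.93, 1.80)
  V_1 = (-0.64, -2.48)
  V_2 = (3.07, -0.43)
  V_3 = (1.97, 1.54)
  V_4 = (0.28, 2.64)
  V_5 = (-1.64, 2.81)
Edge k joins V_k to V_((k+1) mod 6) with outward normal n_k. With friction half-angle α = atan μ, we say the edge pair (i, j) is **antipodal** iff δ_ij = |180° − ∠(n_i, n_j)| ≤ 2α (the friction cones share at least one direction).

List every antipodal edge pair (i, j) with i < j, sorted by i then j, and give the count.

α = atan 0.25 = 14.04°;  2α = 28.07°
n_0 = (-0.8817, -0.4718)
n_1 = (+0.4836, -0.8753)
n_2 = (+0.8731, +0.4875)
n_3 = (+0.5455, +0.8381)
n_4 = (+0.0882, +0.9961)
n_5 = (-0.6165, +0.7874)
  (0,1): δ = 89.23°  ·
  (0,2): δ = 1.03°  ✓
  (0,3): δ = 28.79°  ·
  (0,4): δ = 56.79°  ·
  (0,5): δ = 99.91°  ·
  (1,2): δ = 89.75°  ·
  (1,3): δ = 61.98°  ·
  (1,4): δ = 33.98°  ·
  (1,5): δ = 9.14°  ✓
  (2,3): δ = 152.24°  ·
  (2,4): δ = 124.24°  ·
  (2,5): δ = 81.12°  ·
  (3,4): δ = 152.00°  ·
  (3,5): δ = 108.88°  ·
  (4,5): δ = 136.88°  ·
antipodal pairs: 2

count = 2; pairs: (0,2), (1,5)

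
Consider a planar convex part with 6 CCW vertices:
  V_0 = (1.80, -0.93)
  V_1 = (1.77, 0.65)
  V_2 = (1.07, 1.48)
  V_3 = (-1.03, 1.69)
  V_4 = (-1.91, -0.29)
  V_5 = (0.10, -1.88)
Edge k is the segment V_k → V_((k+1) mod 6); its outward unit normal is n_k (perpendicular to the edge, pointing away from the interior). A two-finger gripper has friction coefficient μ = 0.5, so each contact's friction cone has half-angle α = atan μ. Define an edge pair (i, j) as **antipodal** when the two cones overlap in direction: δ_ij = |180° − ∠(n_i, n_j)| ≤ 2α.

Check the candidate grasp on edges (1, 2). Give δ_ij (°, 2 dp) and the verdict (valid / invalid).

α = atan 0.5 = 26.57°;  2α = 53.13°
edge 1: e_1 = (-0.70, +0.83);  n_1 = (+0.7644, +0.6447)
edge 2: e_2 = (-2.10, +0.21);  n_2 = (+0.0995, +0.9950)
∠(n_1, n_2) = 44.15°
δ = |180° − 44.15°| = 135.85°
135.85° > 2α = 53.13°  →  invalid

δ = 135.85°, invalid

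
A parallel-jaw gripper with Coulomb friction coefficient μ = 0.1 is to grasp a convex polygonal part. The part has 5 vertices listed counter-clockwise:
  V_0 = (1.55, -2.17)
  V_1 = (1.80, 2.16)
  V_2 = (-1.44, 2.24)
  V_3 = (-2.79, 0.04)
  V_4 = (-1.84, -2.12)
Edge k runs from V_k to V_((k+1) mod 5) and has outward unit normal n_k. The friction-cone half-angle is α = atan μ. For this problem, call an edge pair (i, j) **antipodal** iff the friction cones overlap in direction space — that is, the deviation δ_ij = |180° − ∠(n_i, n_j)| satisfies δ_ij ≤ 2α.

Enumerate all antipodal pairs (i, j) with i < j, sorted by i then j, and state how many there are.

α = atan 0.1 = 5.71°;  2α = 11.42°
n_0 = (+0.9983, -0.0576)
n_1 = (+0.0247, +0.9997)
n_2 = (-0.8523, +0.5230)
n_3 = (-0.9154, -0.4026)
n_4 = (-0.0147, -0.9999)
  (0,1): δ = 88.11°  ·
  (0,2): δ = 28.23°  ·
  (0,3): δ = 27.05°  ·
  (0,4): δ = 92.46°  ·
  (1,2): δ = 120.12°  ·
  (1,3): δ = 64.84°  ·
  (1,4): δ = 0.57°  ✓
  (2,3): δ = 124.72°  ·
  (2,4): δ = 59.31°  ·
  (3,4): δ = 114.59°  ·
antipodal pairs: 1

count = 1; pairs: (1,4)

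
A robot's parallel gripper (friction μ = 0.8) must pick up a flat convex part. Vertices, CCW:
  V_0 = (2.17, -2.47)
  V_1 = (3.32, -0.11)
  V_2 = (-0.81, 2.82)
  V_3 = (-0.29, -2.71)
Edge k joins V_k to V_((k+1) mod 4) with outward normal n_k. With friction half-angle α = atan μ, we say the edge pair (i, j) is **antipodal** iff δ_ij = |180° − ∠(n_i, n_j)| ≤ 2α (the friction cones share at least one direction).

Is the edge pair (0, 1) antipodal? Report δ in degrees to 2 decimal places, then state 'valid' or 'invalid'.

δ = 99.37°, invalid

α = atan 0.8 = 38.66°;  2α = 77.32°
edge 0: e_0 = (+1.15, +2.36);  n_0 = (+0.8990, -0.4380)
edge 1: e_1 = (-4.13, +2.93);  n_1 = (+0.5786, +0.8156)
∠(n_0, n_1) = 80.63°
δ = |180° − 80.63°| = 99.37°
99.37° > 2α = 77.32°  →  invalid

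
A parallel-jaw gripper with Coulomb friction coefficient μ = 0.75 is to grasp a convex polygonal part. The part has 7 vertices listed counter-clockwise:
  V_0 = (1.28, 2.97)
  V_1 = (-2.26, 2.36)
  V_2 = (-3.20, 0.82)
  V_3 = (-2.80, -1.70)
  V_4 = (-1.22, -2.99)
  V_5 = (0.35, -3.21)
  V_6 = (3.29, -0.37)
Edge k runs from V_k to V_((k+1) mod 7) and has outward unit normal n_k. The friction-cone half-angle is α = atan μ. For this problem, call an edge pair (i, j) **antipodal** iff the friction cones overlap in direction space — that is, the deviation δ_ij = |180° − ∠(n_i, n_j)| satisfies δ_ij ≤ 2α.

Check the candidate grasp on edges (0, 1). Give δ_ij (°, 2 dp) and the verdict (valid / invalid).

δ = 131.18°, invalid

α = atan 0.75 = 36.87°;  2α = 73.74°
edge 0: e_0 = (-3.54, -0.61);  n_0 = (-0.1698, +0.9855)
edge 1: e_1 = (-0.94, -1.54);  n_1 = (-0.8536, +0.5210)
∠(n_0, n_1) = 48.82°
δ = |180° − 48.82°| = 131.18°
131.18° > 2α = 73.74°  →  invalid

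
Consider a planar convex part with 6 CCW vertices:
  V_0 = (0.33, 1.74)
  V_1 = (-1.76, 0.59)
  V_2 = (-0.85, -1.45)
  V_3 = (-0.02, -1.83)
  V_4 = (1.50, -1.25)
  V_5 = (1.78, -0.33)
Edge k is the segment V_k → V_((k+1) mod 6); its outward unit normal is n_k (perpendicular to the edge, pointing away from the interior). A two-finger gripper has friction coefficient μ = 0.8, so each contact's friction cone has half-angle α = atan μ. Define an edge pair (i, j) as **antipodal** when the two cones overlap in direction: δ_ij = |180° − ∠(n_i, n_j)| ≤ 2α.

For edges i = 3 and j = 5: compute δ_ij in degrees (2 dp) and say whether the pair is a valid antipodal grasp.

δ = 75.88°, valid

α = atan 0.8 = 38.66°;  2α = 77.32°
edge 3: e_3 = (+1.52, +0.58);  n_3 = (+0.3565, -0.9343)
edge 5: e_5 = (-1.45, +2.07);  n_5 = (+0.8190, +0.5737)
∠(n_3, n_5) = 104.12°
δ = |180° − 104.12°| = 75.88°
75.88° ≤ 2α = 77.32°  →  valid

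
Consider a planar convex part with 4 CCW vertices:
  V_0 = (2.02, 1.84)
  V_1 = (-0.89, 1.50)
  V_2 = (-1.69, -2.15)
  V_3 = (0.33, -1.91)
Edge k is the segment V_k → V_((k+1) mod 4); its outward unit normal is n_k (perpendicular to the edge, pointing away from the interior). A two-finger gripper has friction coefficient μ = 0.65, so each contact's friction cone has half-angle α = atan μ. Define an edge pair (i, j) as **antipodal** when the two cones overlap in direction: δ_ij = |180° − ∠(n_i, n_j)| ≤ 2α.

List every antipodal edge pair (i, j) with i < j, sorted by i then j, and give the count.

count = 3; pairs: (0,2), (0,3), (1,3)

α = atan 0.65 = 33.02°;  2α = 66.05°
n_0 = (-0.1160, +0.9932)
n_1 = (-0.9768, +0.2141)
n_2 = (+0.1180, -0.9930)
n_3 = (+0.9117, -0.4109)
  (0,1): δ = 109.03°  ·
  (0,2): δ = 0.11°  ✓
  (0,3): δ = 59.08°  ✓
  (1,2): δ = 70.86°  ·
  (1,3): δ = 11.90°  ✓
  (2,3): δ = 121.04°  ·
antipodal pairs: 3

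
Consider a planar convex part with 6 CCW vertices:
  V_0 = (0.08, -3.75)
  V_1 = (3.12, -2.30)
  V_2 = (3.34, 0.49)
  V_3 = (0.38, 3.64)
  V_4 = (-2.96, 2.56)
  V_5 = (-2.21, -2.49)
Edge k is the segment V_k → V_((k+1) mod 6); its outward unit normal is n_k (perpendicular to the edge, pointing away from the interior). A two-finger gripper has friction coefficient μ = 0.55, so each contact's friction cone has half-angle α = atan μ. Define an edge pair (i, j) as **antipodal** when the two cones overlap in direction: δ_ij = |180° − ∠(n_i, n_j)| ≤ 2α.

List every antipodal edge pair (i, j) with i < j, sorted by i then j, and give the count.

α = atan 0.55 = 28.81°;  2α = 57.62°
n_0 = (+0.4305, -0.9026)
n_1 = (+0.9969, -0.0786)
n_2 = (+0.7287, +0.6848)
n_3 = (-0.3077, +0.9515)
n_4 = (-0.9892, -0.1469)
n_5 = (-0.4821, -0.8761)
  (0,1): δ = 120.01°  ·
  (0,2): δ = 72.28°  ·
  (0,3): δ = 7.58°  ✓
  (0,4): δ = 72.95°  ·
  (0,5): δ = 125.68°  ·
  (1,2): δ = 132.27°  ·
  (1,3): δ = 67.57°  ·
  (1,4): δ = 12.96°  ✓
  (1,5): δ = 65.69°  ·
  (2,3): δ = 115.30°  ·
  (2,4): δ = 34.77°  ✓
  (2,5): δ = 17.96°  ✓
  (3,4): δ = 99.47°  ·
  (3,5): δ = 46.74°  ✓
  (4,5): δ = 127.27°  ·
antipodal pairs: 5

count = 5; pairs: (0,3), (1,4), (2,4), (2,5), (3,5)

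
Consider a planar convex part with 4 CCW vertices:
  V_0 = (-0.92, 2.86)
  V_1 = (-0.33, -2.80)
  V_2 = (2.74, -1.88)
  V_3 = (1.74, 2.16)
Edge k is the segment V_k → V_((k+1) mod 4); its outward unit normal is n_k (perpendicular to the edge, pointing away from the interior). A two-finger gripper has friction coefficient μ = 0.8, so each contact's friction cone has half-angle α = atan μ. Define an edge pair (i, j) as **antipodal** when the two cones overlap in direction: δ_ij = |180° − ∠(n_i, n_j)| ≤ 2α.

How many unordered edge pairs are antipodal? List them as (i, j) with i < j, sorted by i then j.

α = atan 0.8 = 38.66°;  2α = 77.32°
n_0 = (-0.9946, -0.1037)
n_1 = (+0.2871, -0.9579)
n_2 = (+0.9707, +0.2403)
n_3 = (+0.2545, +0.9671)
  (0,1): δ = 79.27°  ·
  (0,2): δ = 7.95°  ✓
  (0,3): δ = 69.31°  ✓
  (1,2): δ = 92.78°  ·
  (1,3): δ = 31.43°  ✓
  (2,3): δ = 118.65°  ·
antipodal pairs: 3

count = 3; pairs: (0,2), (0,3), (1,3)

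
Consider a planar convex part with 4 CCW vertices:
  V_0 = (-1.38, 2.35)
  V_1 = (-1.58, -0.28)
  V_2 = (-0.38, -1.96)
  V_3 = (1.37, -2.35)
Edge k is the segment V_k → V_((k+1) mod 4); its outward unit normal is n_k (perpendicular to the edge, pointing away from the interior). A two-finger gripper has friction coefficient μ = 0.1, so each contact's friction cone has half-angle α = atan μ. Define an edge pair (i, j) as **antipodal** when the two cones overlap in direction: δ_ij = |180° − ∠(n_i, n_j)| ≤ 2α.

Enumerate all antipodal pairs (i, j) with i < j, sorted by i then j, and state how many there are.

count = 1; pairs: (1,3)

α = atan 0.1 = 5.71°;  2α = 11.42°
n_0 = (-0.9971, +0.0758)
n_1 = (-0.8137, -0.5812)
n_2 = (-0.2175, -0.9761)
n_3 = (+0.8631, +0.5050)
  (0,1): δ = 140.11°  ·
  (0,2): δ = 98.21°  ·
  (0,3): δ = 34.68°  ·
  (1,2): δ = 138.10°  ·
  (1,3): δ = 5.21°  ✓
  (2,3): δ = 47.10°  ·
antipodal pairs: 1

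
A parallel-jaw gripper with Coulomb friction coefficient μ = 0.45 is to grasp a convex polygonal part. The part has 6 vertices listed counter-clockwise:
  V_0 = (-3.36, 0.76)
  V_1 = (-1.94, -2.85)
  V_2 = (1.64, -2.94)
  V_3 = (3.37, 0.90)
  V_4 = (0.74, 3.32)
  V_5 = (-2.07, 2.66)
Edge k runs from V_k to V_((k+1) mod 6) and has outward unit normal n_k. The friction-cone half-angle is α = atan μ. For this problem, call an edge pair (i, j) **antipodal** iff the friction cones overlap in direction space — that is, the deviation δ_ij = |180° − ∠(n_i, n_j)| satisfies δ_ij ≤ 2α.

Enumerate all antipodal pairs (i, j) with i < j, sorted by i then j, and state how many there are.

count = 5; pairs: (0,2), (0,3), (1,3), (1,4), (2,5)

α = atan 0.45 = 24.23°;  2α = 48.46°
n_0 = (-0.9306, -0.3661)
n_1 = (-0.0251, -0.9997)
n_2 = (+0.9117, -0.4108)
n_3 = (+0.6771, +0.7359)
n_4 = (-0.2287, +0.9735)
n_5 = (-0.8273, +0.5617)
  (0,1): δ = 112.91°  ·
  (0,2): δ = 45.72°  ✓
  (0,3): δ = 25.91°  ✓
  (0,4): δ = 81.75°  ·
  (0,5): δ = 124.35°  ·
  (1,2): δ = 112.81°  ·
  (1,3): δ = 41.18°  ✓
  (1,4): δ = 14.66°  ✓
  (1,5): δ = 57.27°  ·
  (2,3): δ = 108.37°  ·
  (2,4): δ = 52.53°  ·
  (2,5): δ = 9.92°  ✓
  (3,4): δ = 124.16°  ·
  (3,5): δ = 81.56°  ·
  (4,5): δ = 137.39°  ·
antipodal pairs: 5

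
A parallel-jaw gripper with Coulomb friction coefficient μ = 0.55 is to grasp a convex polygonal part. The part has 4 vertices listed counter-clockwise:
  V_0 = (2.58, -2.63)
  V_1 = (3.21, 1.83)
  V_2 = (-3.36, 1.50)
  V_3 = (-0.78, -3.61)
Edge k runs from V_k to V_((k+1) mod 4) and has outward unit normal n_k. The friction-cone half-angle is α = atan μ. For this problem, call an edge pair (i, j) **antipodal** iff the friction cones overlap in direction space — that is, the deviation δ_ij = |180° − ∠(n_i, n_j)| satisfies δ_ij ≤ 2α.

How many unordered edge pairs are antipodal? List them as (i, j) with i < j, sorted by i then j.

count = 2; pairs: (0,2), (1,3)

α = atan 0.55 = 28.81°;  2α = 57.62°
n_0 = (+0.9902, -0.1399)
n_1 = (-0.0502, +0.9987)
n_2 = (-0.8927, -0.4507)
n_3 = (+0.2800, -0.9600)
  (0,1): δ = 79.08°  ·
  (0,2): δ = 34.83°  ✓
  (0,3): δ = 114.30°  ·
  (1,2): δ = 66.09°  ·
  (1,3): δ = 13.38°  ✓
  (2,3): δ = 100.53°  ·
antipodal pairs: 2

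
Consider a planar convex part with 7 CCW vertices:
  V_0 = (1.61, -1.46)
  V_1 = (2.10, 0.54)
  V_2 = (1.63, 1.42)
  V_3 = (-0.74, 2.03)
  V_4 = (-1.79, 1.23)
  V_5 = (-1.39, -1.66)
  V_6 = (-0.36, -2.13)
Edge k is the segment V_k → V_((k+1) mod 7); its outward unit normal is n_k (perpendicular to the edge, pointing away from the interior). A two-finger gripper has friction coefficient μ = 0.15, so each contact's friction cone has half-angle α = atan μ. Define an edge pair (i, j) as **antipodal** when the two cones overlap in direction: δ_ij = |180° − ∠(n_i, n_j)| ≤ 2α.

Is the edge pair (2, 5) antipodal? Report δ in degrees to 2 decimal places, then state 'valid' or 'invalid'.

δ = 10.09°, valid

α = atan 0.15 = 8.53°;  2α = 17.06°
edge 2: e_2 = (-2.37, +0.61);  n_2 = (+0.2493, +0.9684)
edge 5: e_5 = (+1.03, -0.47);  n_5 = (-0.4151, -0.9098)
∠(n_2, n_5) = 169.91°
δ = |180° − 169.91°| = 10.09°
10.09° ≤ 2α = 17.06°  →  valid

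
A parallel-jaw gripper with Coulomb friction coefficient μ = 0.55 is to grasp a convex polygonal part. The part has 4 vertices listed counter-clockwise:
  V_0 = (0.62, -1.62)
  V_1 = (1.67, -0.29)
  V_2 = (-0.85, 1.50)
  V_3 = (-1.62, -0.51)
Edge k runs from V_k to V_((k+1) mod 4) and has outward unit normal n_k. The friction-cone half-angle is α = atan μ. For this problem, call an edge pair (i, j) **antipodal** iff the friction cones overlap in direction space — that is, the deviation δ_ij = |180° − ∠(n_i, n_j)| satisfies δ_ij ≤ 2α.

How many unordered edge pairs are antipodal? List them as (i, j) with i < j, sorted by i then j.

count = 2; pairs: (0,2), (1,3)

α = atan 0.55 = 28.81°;  2α = 57.62°
n_0 = (+0.7849, -0.6196)
n_1 = (+0.5791, +0.8153)
n_2 = (-0.9338, +0.3577)
n_3 = (-0.4440, -0.8960)
  (0,1): δ = 87.10°  ·
  (0,2): δ = 17.33°  ✓
  (0,3): δ = 101.93°  ·
  (1,2): δ = 75.57°  ·
  (1,3): δ = 9.03°  ✓
  (2,3): δ = 95.40°  ·
antipodal pairs: 2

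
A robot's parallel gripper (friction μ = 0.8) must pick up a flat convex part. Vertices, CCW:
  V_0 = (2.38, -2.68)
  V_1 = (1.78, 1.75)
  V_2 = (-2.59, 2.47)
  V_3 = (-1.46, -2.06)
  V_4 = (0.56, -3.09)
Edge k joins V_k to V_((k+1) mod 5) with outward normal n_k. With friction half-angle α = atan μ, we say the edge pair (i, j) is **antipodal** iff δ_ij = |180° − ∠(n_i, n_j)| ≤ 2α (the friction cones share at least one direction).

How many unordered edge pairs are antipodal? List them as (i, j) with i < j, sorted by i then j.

count = 5; pairs: (0,2), (0,3), (1,2), (1,3), (1,4)

α = atan 0.8 = 38.66°;  2α = 77.32°
n_0 = (+0.9910, +0.1342)
n_1 = (+0.1626, +0.9867)
n_2 = (-0.9703, -0.2420)
n_3 = (-0.4543, -0.8909)
n_4 = (+0.2198, -0.9756)
  (0,1): δ = 107.07°  ·
  (0,2): δ = 6.29°  ✓
  (0,3): δ = 55.27°  ✓
  (0,4): δ = 94.98°  ·
  (1,2): δ = 66.64°  ✓
  (1,3): δ = 17.66°  ✓
  (1,4): δ = 22.05°  ✓
  (2,3): δ = 131.02°  ·
  (2,4): δ = 91.31°  ·
  (3,4): δ = 140.29°  ·
antipodal pairs: 5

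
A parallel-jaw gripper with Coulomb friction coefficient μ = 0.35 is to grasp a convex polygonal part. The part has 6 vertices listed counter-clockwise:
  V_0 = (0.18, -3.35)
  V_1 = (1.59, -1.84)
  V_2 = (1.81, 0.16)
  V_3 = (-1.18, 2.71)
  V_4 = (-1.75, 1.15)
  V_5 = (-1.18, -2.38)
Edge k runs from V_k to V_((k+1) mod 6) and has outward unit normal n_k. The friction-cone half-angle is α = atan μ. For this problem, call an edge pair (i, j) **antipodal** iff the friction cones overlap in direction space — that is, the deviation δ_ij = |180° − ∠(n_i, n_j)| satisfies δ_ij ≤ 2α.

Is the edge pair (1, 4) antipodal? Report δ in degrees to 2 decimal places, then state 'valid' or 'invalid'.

α = atan 0.35 = 19.29°;  2α = 38.58°
edge 1: e_1 = (+0.22, +2.00);  n_1 = (+0.9940, -0.1093)
edge 4: e_4 = (+0.57, -3.53);  n_4 = (-0.9872, -0.1594)
∠(n_1, n_4) = 164.55°
δ = |180° − 164.55°| = 15.45°
15.45° ≤ 2α = 38.58°  →  valid

δ = 15.45°, valid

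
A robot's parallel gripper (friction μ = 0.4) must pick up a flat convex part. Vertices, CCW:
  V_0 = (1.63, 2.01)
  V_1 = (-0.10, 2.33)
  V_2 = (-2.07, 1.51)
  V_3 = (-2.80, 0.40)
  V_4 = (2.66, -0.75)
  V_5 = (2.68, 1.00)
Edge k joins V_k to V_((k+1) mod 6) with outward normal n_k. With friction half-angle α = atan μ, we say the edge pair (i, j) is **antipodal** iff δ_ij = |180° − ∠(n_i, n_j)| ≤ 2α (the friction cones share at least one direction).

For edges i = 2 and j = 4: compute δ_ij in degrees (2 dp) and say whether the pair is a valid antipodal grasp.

δ = 32.68°, valid

α = atan 0.4 = 21.80°;  2α = 43.60°
edge 2: e_2 = (-0.73, -1.11);  n_2 = (-0.8355, +0.5495)
edge 4: e_4 = (+0.02, +1.75);  n_4 = (+0.9999, -0.0114)
∠(n_2, n_4) = 147.32°
δ = |180° − 147.32°| = 32.68°
32.68° ≤ 2α = 43.60°  →  valid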